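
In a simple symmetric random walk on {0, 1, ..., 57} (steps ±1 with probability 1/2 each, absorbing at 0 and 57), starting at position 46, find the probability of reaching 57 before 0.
P(hit 57 before 0) = 46/57

Let u_k = P(hit 57 before 0 | start at k). Then u_0 = 0, u_57 = 1, and u_k = u_{k-1}/2 + u_{k+1}/2 for 1 ≤ k ≤ 56. This harmonic recurrence is solved by u_k = k/57, giving u_46 = 46/57.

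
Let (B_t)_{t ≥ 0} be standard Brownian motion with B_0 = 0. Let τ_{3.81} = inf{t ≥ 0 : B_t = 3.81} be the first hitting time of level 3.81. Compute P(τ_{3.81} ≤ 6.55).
P(τ_{3.81} ≤ 6.55) = 2(1 − Φ(3.81/√6.55)) = 2(1 − Φ(1.4887)) ≈ 0.1366

By the reflection principle for standard BM, P(τ_b ≤ t) = 2 · P(B_t ≥ b). Since B_t ~ N(0, t), P(B_t ≥ 3.81) = 1 − Φ(3.81/√t) = 1 − Φ(3.81/√6.55) = 1 − Φ(1.4887) ≈ 0.06828. Doubling: P(τ_{3.81} ≤ 6.55) ≈ 2 · 0.06828 = 0.13656 ≈ 0.1366.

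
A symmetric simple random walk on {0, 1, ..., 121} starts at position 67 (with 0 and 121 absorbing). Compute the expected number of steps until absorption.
E[τ | X_0 = 67] = 3618

Let v_k = E[τ | X_0 = k]. Boundary: v_0 = v_121 = 0. Recurrence: v_k = 1 + (v_{k-1} + v_{k+1})/2 for 1 ≤ k ≤ 120. The particular solution to v_k − (v_{k-1} + v_{k+1})/2 = 1 is v_k = −k^2. Adding homogeneous solution A + B k and matching boundaries gives v_k = k (121 − k). Substituting k = 67: v_67 = 67 · 54 = 3618.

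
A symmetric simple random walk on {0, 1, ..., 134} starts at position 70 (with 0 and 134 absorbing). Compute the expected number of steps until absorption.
E[τ | X_0 = 70] = 4480

Let v_k = E[τ | X_0 = k]. Boundary: v_0 = v_134 = 0. Recurrence: v_k = 1 + (v_{k-1} + v_{k+1})/2 for 1 ≤ k ≤ 133. The particular solution to v_k − (v_{k-1} + v_{k+1})/2 = 1 is v_k = −k^2. Adding homogeneous solution A + B k and matching boundaries gives v_k = k (134 − k). Substituting k = 70: v_70 = 70 · 64 = 4480.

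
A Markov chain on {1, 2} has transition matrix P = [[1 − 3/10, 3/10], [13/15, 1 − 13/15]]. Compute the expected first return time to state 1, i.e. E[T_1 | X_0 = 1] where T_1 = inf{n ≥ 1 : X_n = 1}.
E[T_1 | X_0 = 1] = 1/π_1 = 35/26

For an irreducible recurrent Markov chain with stationary distribution π, E[T_i | X_0 = i] = 1/π_i (Kac's formula). Here π_1 = (13/15)/(3/10 + 13/15) = (13/15)/(7/6) = 26/35, so E[T_1 | X_0 = 1] = 1/π_1 = (3/10 + 13/15)/(13/15) = (7/6)/(13/15) = 35/26.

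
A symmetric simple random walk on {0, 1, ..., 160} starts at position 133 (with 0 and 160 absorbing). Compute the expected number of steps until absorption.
E[τ | X_0 = 133] = 3591

Let v_k = E[τ | X_0 = k]. Boundary: v_0 = v_160 = 0. Recurrence: v_k = 1 + (v_{k-1} + v_{k+1})/2 for 1 ≤ k ≤ 159. The particular solution to v_k − (v_{k-1} + v_{k+1})/2 = 1 is v_k = −k^2. Adding homogeneous solution A + B k and matching boundaries gives v_k = k (160 − k). Substituting k = 133: v_133 = 133 · 27 = 3591.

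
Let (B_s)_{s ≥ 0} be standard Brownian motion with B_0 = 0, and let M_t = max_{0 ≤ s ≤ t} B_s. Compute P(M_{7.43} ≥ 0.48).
P(M_{7.43} ≥ 0.48) = 2·P(B_{7.43} ≥ 0.48) = 2(1 − Φ(0.48/√7.43)) ≈ 0.8602

By the reflection principle for Brownian motion, P(M_t ≥ a) = 2 · P(B_t ≥ a) for a ≥ 0. Since B_t ~ N(0, t), P(B_t ≥ 0.48) = 1 − Φ(0.48/√t) = 1 − Φ(0.48/√7.43) = 1 − Φ(0.1761). So
  P(M_{7.43} ≥ 0.48) = 2(1 − Φ(0.1761)) ≈ 0.8602.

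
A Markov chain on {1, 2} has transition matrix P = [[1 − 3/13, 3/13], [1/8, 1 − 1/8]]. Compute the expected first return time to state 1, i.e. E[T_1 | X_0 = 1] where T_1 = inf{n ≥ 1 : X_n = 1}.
E[T_1 | X_0 = 1] = 1/π_1 = 37/13

For an irreducible recurrent Markov chain with stationary distribution π, E[T_i | X_0 = i] = 1/π_i (Kac's formula). Here π_1 = (1/8)/(3/13 + 1/8) = (1/8)/(37/104) = 13/37, so E[T_1 | X_0 = 1] = 1/π_1 = (3/13 + 1/8)/(1/8) = (37/104)/(1/8) = 37/13.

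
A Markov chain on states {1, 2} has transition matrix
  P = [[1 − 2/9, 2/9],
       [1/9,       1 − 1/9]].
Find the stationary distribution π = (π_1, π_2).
π_1 = 1/3, π_2 = 2/3

Solve πP = π with π_1 + π_2 = 1. From πP = π: π_1 · (1 − 2/9) + π_2 · 1/9 = π_1 ⇒ π_2 · 1/9 = π_1 · 2/9 ⇒ π_2/π_1 = (2/9)/(1/9) = 2. Together with π_1 + π_2 = 1:
  π_1 = (1/9)/(2/9 + 1/9) = (1/9)/(1/3) = 1/3,
  π_2 = (2/9)/(2/9 + 1/9) = (2/9)/(1/3) = 2/3.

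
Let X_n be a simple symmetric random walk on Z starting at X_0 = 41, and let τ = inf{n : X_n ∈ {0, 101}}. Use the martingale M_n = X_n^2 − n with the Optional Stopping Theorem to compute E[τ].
E[τ] = 2460

M_n = X_n^2 − n is a martingale (since E[X_{n+1}^2 | F_n] = X_n^2 + 1). By OST (τ has finite mean in a bounded region), E[M_τ] = E[M_0] = X_0^2 − 0 = 41^2 = 1681. Also E[M_τ] = E[X_τ^2] − E[τ]. The walk exits at 0 or 101, with P(hit 101 first) = 41/101, so E[X_τ^2] = 101^2 · 41/101 + 0 = 4141. Thus E[τ] = E[X_τ^2] − E[M_τ] = 4141 − 1681 = 2460 = 41(101 − 41) = 2460.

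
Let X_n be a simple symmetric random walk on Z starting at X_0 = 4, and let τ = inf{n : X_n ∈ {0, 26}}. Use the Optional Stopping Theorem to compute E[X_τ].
E[X_τ] = 4

X_n is a martingale and τ is a bounded-mean stopping time (indeed τ is finite a.s. with bounded expectation since the walk is in a bounded region). By the OST, E[X_τ] = E[X_0] = 4. Equivalently: E[X_τ] = 26 · P(hit 26 first) + 0 · P(hit 0 first) = 26 · (4/26) = 4.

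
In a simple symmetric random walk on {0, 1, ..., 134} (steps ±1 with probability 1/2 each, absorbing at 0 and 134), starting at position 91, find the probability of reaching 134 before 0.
P(hit 134 before 0) = 91/134

Let u_k = P(hit 134 before 0 | start at k). Then u_0 = 0, u_134 = 1, and u_k = u_{k-1}/2 + u_{k+1}/2 for 1 ≤ k ≤ 133. This harmonic recurrence is solved by u_k = k/134, giving u_91 = 91/134.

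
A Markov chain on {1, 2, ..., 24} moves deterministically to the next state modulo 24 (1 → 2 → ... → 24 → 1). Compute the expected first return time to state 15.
E[T_15 | X_0 = 15] = 24

The chain cycles deterministically, so starting at state 15 it returns in exactly 24 steps. Equivalently, the stationary distribution is uniform π_j = 1/24 for every state j, so by Kac's formula E[T_15] = 1/π_15 = 24.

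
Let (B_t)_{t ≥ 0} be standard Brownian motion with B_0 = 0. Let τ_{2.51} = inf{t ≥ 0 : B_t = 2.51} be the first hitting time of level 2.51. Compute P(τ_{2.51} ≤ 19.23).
P(τ_{2.51} ≤ 19.23) = 2(1 − Φ(2.51/√19.23)) = 2(1 − Φ(0.5724)) ≈ 0.5671

By the reflection principle for standard BM, P(τ_b ≤ t) = 2 · P(B_t ≥ b). Since B_t ~ N(0, t), P(B_t ≥ 2.51) = 1 − Φ(2.51/√t) = 1 − Φ(2.51/√19.23) = 1 − Φ(0.5724) ≈ 0.28353. Doubling: P(τ_{2.51} ≤ 19.23) ≈ 2 · 0.28353 = 0.56706 ≈ 0.5671.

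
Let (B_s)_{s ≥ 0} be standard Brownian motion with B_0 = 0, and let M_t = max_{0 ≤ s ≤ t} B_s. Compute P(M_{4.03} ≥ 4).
P(M_{4.03} ≥ 4) = 2·P(B_{4.03} ≥ 4) = 2(1 − Φ(4/√4.03)) ≈ 0.0463

By the reflection principle for Brownian motion, P(M_t ≥ a) = 2 · P(B_t ≥ a) for a ≥ 0. Since B_t ~ N(0, t), P(B_t ≥ 4) = 1 − Φ(4/√t) = 1 − Φ(4/√4.03) = 1 − Φ(1.9925). So
  P(M_{4.03} ≥ 4) = 2(1 − Φ(1.9925)) ≈ 0.0463.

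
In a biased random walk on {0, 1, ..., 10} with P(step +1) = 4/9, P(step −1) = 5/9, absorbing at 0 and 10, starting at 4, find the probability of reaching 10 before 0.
P(hit 10 before 0) = (1 − (5/4)^4) / (1 − (5/4)^10) = 167936/968561

Let u_k denote P(reach 10 before 0 | start at k). Boundary: u_0 = 0, u_10 = 1. Recurrence: u_k = 4/9·u_{k+1} + 5/9·u_{k-1} for 1 ≤ k ≤ 9. Try u_k = A + B·r^k with r = q/p = (5/9)/(4/9) = 5/4. Substitution satisfies the recurrence; boundary conditions give:
  u_k = (1 − r^k) / (1 − r^N) = (1 − (5/4)^4) / (1 − (5/4)^10) = 167936/968561.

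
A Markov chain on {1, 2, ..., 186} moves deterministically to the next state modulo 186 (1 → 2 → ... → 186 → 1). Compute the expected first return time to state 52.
E[T_52 | X_0 = 52] = 186

The chain cycles deterministically, so starting at state 52 it returns in exactly 186 steps. Equivalently, the stationary distribution is uniform π_j = 1/186 for every state j, so by Kac's formula E[T_52] = 1/π_52 = 186.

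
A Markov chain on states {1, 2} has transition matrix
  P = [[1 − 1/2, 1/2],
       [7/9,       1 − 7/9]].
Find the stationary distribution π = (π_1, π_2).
π_1 = 14/23, π_2 = 9/23

Solve πP = π with π_1 + π_2 = 1. From πP = π: π_1 · (1 − 1/2) + π_2 · 7/9 = π_1 ⇒ π_2 · 7/9 = π_1 · 1/2 ⇒ π_2/π_1 = (1/2)/(7/9) = 9/14. Together with π_1 + π_2 = 1:
  π_1 = (7/9)/(1/2 + 7/9) = (7/9)/(23/18) = 14/23,
  π_2 = (1/2)/(1/2 + 7/9) = (1/2)/(23/18) = 9/23.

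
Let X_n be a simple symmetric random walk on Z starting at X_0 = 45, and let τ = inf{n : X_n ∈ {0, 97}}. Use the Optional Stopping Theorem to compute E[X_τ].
E[X_τ] = 45

X_n is a martingale and τ is a bounded-mean stopping time (indeed τ is finite a.s. with bounded expectation since the walk is in a bounded region). By the OST, E[X_τ] = E[X_0] = 45. Equivalently: E[X_τ] = 97 · P(hit 97 first) + 0 · P(hit 0 first) = 97 · (45/97) = 45.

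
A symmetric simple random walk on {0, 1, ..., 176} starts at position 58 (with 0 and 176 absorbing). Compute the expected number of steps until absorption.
E[τ | X_0 = 58] = 6844

Let v_k = E[τ | X_0 = k]. Boundary: v_0 = v_176 = 0. Recurrence: v_k = 1 + (v_{k-1} + v_{k+1})/2 for 1 ≤ k ≤ 175. The particular solution to v_k − (v_{k-1} + v_{k+1})/2 = 1 is v_k = −k^2. Adding homogeneous solution A + B k and matching boundaries gives v_k = k (176 − k). Substituting k = 58: v_58 = 58 · 118 = 6844.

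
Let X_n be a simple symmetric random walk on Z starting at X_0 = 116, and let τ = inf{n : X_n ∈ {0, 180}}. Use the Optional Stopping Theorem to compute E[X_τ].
E[X_τ] = 116

X_n is a martingale and τ is a bounded-mean stopping time (indeed τ is finite a.s. with bounded expectation since the walk is in a bounded region). By the OST, E[X_τ] = E[X_0] = 116. Equivalently: E[X_τ] = 180 · P(hit 180 first) + 0 · P(hit 0 first) = 180 · (116/180) = 116.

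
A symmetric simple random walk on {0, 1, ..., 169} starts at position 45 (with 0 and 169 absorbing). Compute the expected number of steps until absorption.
E[τ | X_0 = 45] = 5580

Let v_k = E[τ | X_0 = k]. Boundary: v_0 = v_169 = 0. Recurrence: v_k = 1 + (v_{k-1} + v_{k+1})/2 for 1 ≤ k ≤ 168. The particular solution to v_k − (v_{k-1} + v_{k+1})/2 = 1 is v_k = −k^2. Adding homogeneous solution A + B k and matching boundaries gives v_k = k (169 − k). Substituting k = 45: v_45 = 45 · 124 = 5580.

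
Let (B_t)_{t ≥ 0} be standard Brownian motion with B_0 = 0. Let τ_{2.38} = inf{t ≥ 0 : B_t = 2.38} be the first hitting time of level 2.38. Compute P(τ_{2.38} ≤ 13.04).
P(τ_{2.38} ≤ 13.04) = 2(1 − Φ(2.38/√13.04)) = 2(1 − Φ(0.6591)) ≈ 0.5098

By the reflection principle for standard BM, P(τ_b ≤ t) = 2 · P(B_t ≥ b). Since B_t ~ N(0, t), P(B_t ≥ 2.38) = 1 − Φ(2.38/√t) = 1 − Φ(2.38/√13.04) = 1 − Φ(0.6591) ≈ 0.25492. Doubling: P(τ_{2.38} ≤ 13.04) ≈ 2 · 0.25492 = 0.50984 ≈ 0.5098.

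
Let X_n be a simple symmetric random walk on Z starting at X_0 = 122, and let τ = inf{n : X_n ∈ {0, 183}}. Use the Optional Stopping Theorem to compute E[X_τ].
E[X_τ] = 122

X_n is a martingale and τ is a bounded-mean stopping time (indeed τ is finite a.s. with bounded expectation since the walk is in a bounded region). By the OST, E[X_τ] = E[X_0] = 122. Equivalently: E[X_τ] = 183 · P(hit 183 first) + 0 · P(hit 0 first) = 183 · (122/183) = 122.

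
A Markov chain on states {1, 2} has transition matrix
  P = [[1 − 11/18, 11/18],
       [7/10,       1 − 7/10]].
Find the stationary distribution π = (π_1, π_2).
π_1 = 63/118, π_2 = 55/118

Solve πP = π with π_1 + π_2 = 1. From πP = π: π_1 · (1 − 11/18) + π_2 · 7/10 = π_1 ⇒ π_2 · 7/10 = π_1 · 11/18 ⇒ π_2/π_1 = (11/18)/(7/10) = 55/63. Together with π_1 + π_2 = 1:
  π_1 = (7/10)/(11/18 + 7/10) = (7/10)/(59/45) = 63/118,
  π_2 = (11/18)/(11/18 + 7/10) = (11/18)/(59/45) = 55/118.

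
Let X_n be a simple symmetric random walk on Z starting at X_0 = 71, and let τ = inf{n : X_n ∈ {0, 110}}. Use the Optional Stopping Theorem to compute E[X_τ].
E[X_τ] = 71

X_n is a martingale and τ is a bounded-mean stopping time (indeed τ is finite a.s. with bounded expectation since the walk is in a bounded region). By the OST, E[X_τ] = E[X_0] = 71. Equivalently: E[X_τ] = 110 · P(hit 110 first) + 0 · P(hit 0 first) = 110 · (71/110) = 71.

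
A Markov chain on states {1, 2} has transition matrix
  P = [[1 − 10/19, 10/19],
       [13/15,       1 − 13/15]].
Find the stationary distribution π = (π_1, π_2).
π_1 = 247/397, π_2 = 150/397

Solve πP = π with π_1 + π_2 = 1. From πP = π: π_1 · (1 − 10/19) + π_2 · 13/15 = π_1 ⇒ π_2 · 13/15 = π_1 · 10/19 ⇒ π_2/π_1 = (10/19)/(13/15) = 150/247. Together with π_1 + π_2 = 1:
  π_1 = (13/15)/(10/19 + 13/15) = (13/15)/(397/285) = 247/397,
  π_2 = (10/19)/(10/19 + 13/15) = (10/19)/(397/285) = 150/397.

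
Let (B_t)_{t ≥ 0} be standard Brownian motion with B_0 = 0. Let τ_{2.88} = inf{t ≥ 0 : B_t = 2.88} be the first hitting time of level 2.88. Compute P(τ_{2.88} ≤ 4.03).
P(τ_{2.88} ≤ 4.03) = 2(1 − Φ(2.88/√4.03)) = 2(1 − Φ(1.4346)) ≈ 0.1514

By the reflection principle for standard BM, P(τ_b ≤ t) = 2 · P(B_t ≥ b). Since B_t ~ N(0, t), P(B_t ≥ 2.88) = 1 − Φ(2.88/√t) = 1 − Φ(2.88/√4.03) = 1 − Φ(1.4346) ≈ 0.07570. Doubling: P(τ_{2.88} ≤ 4.03) ≈ 2 · 0.07570 = 0.15140 ≈ 0.1514.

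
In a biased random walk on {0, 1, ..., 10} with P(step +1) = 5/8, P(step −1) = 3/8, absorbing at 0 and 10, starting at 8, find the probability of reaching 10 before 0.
P(hit 10 before 0) = (1 − (3/5)^8) / (1 − (3/5)^10) = 600100/606661

Let u_k denote P(reach 10 before 0 | start at k). Boundary: u_0 = 0, u_10 = 1. Recurrence: u_k = 5/8·u_{k+1} + 3/8·u_{k-1} for 1 ≤ k ≤ 9. Try u_k = A + B·r^k with r = q/p = (3/8)/(5/8) = 3/5. Substitution satisfies the recurrence; boundary conditions give:
  u_k = (1 − r^k) / (1 − r^N) = (1 − (3/5)^8) / (1 − (3/5)^10) = 600100/606661.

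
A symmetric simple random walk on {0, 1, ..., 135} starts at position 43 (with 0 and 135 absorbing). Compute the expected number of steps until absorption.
E[τ | X_0 = 43] = 3956

Let v_k = E[τ | X_0 = k]. Boundary: v_0 = v_135 = 0. Recurrence: v_k = 1 + (v_{k-1} + v_{k+1})/2 for 1 ≤ k ≤ 134. The particular solution to v_k − (v_{k-1} + v_{k+1})/2 = 1 is v_k = −k^2. Adding homogeneous solution A + B k and matching boundaries gives v_k = k (135 − k). Substituting k = 43: v_43 = 43 · 92 = 3956.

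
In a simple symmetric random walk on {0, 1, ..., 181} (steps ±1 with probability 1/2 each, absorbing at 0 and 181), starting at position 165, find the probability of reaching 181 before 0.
P(hit 181 before 0) = 165/181

Let u_k = P(hit 181 before 0 | start at k). Then u_0 = 0, u_181 = 1, and u_k = u_{k-1}/2 + u_{k+1}/2 for 1 ≤ k ≤ 180. This harmonic recurrence is solved by u_k = k/181, giving u_165 = 165/181.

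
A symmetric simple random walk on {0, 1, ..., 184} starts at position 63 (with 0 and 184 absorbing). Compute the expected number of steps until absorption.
E[τ | X_0 = 63] = 7623

Let v_k = E[τ | X_0 = k]. Boundary: v_0 = v_184 = 0. Recurrence: v_k = 1 + (v_{k-1} + v_{k+1})/2 for 1 ≤ k ≤ 183. The particular solution to v_k − (v_{k-1} + v_{k+1})/2 = 1 is v_k = −k^2. Adding homogeneous solution A + B k and matching boundaries gives v_k = k (184 − k). Substituting k = 63: v_63 = 63 · 121 = 7623.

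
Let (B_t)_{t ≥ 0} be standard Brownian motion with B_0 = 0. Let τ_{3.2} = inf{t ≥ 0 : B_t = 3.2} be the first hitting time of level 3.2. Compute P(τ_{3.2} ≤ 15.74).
P(τ_{3.2} ≤ 15.74) = 2(1 − Φ(3.2/√15.74)) = 2(1 − Φ(0.8066)) ≈ 0.4199

By the reflection principle for standard BM, P(τ_b ≤ t) = 2 · P(B_t ≥ b). Since B_t ~ N(0, t), P(B_t ≥ 3.2) = 1 − Φ(3.2/√t) = 1 − Φ(3.2/√15.74) = 1 − Φ(0.8066) ≈ 0.20995. Doubling: P(τ_{3.2} ≤ 15.74) ≈ 2 · 0.20995 = 0.41990 ≈ 0.4199.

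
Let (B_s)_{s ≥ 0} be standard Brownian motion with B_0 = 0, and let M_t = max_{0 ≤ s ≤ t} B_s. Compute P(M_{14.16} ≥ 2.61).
P(M_{14.16} ≥ 2.61) = 2·P(B_{14.16} ≥ 2.61) = 2(1 − Φ(2.61/√14.16)) ≈ 0.4879

By the reflection principle for Brownian motion, P(M_t ≥ a) = 2 · P(B_t ≥ a) for a ≥ 0. Since B_t ~ N(0, t), P(B_t ≥ 2.61) = 1 − Φ(2.61/√t) = 1 − Φ(2.61/√14.16) = 1 − Φ(0.6936). So
  P(M_{14.16} ≥ 2.61) = 2(1 − Φ(0.6936)) ≈ 0.4879.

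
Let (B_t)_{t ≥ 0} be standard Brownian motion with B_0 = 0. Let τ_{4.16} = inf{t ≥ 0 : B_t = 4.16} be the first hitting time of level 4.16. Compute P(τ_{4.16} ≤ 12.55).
P(τ_{4.16} ≤ 12.55) = 2(1 − Φ(4.16/√12.55)) = 2(1 − Φ(1.1743)) ≈ 0.2403

By the reflection principle for standard BM, P(τ_b ≤ t) = 2 · P(B_t ≥ b). Since B_t ~ N(0, t), P(B_t ≥ 4.16) = 1 − Φ(4.16/√t) = 1 − Φ(4.16/√12.55) = 1 − Φ(1.1743) ≈ 0.12014. Doubling: P(τ_{4.16} ≤ 12.55) ≈ 2 · 0.12014 = 0.24028 ≈ 0.2403.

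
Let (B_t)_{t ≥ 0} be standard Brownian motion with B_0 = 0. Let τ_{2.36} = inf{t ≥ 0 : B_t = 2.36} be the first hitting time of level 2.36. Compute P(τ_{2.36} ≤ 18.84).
P(τ_{2.36} ≤ 18.84) = 2(1 − Φ(2.36/√18.84)) = 2(1 − Φ(0.5437)) ≈ 0.5866

By the reflection principle for standard BM, P(τ_b ≤ t) = 2 · P(B_t ≥ b). Since B_t ~ N(0, t), P(B_t ≥ 2.36) = 1 − Φ(2.36/√t) = 1 − Φ(2.36/√18.84) = 1 − Φ(0.5437) ≈ 0.29332. Doubling: P(τ_{2.36} ≤ 18.84) ≈ 2 · 0.29332 = 0.58664 ≈ 0.5866.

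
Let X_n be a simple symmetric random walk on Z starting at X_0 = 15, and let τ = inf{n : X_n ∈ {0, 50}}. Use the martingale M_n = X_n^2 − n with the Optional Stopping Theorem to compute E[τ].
E[τ] = 525

M_n = X_n^2 − n is a martingale (since E[X_{n+1}^2 | F_n] = X_n^2 + 1). By OST (τ has finite mean in a bounded region), E[M_τ] = E[M_0] = X_0^2 − 0 = 15^2 = 225. Also E[M_τ] = E[X_τ^2] − E[τ]. The walk exits at 0 or 50, with P(hit 50 first) = 15/50, so E[X_τ^2] = 50^2 · 15/50 + 0 = 750. Thus E[τ] = E[X_τ^2] − E[M_τ] = 750 − 225 = 525 = 15(50 − 15) = 525.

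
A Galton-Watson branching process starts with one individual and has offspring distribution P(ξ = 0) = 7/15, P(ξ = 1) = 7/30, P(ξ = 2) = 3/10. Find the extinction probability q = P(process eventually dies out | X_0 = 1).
q = 1

Mean offspring μ = 0·7/15 + 1·7/30 + 2·3/10 = 5/6 ≤ 1. For μ ≤ 1 with offspring not concentrated at 1, the Galton-Watson process goes extinct almost surely, so q = 1.
(Algebraic check: The pgf is f(s) = 7/15 + 7/30·s + 3/10·s². The extinction probability q is the smallest fixed point of f in [0, 1]. Setting s = f(s):
  3/10·s² + (7/30 − 1)·s + 7/15 = 0
  3/10·s² − (7/15 + 3/10)·s + 7/15 = 0
which factors as (s − 1)·(3/10·s − 7/15) = 0, giving roots s = 1 and s = (7/15)/(3/10) = 14/9. Since 14/9 ≥ 1, the smallest root in [0, 1] is s = 1.)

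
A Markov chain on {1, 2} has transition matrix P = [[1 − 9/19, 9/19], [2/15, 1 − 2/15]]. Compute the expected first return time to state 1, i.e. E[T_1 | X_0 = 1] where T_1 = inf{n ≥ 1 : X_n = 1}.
E[T_1 | X_0 = 1] = 1/π_1 = 173/38

For an irreducible recurrent Markov chain with stationary distribution π, E[T_i | X_0 = i] = 1/π_i (Kac's formula). Here π_1 = (2/15)/(9/19 + 2/15) = (2/15)/(173/285) = 38/173, so E[T_1 | X_0 = 1] = 1/π_1 = (9/19 + 2/15)/(2/15) = (173/285)/(2/15) = 173/38.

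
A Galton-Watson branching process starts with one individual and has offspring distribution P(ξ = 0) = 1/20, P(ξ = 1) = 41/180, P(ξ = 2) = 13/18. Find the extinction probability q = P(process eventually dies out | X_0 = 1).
q = 9/130

The pgf is f(s) = 1/20 + 41/180·s + 13/18·s². The extinction probability q is the smallest fixed point of f in [0, 1]. Setting s = f(s):
  13/18·s² + (41/180 − 1)·s + 1/20 = 0
  13/18·s² − (1/20 + 13/18)·s + 1/20 = 0
which factors as (s − 1)·(13/18·s − 1/20) = 0, giving roots s = 1 and s = (1/20)/(13/18) = 9/130.
Mean offspring μ = 41/180 + 2·13/18 = 301/180 > 1 (supercritical), so q < 1. The extinction probability is the smaller root: q = (1/20)/(13/18) = 9/130.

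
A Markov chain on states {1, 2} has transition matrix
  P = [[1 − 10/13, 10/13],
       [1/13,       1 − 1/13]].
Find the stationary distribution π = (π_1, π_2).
π_1 = 1/11, π_2 = 10/11

Solve πP = π with π_1 + π_2 = 1. From πP = π: π_1 · (1 − 10/13) + π_2 · 1/13 = π_1 ⇒ π_2 · 1/13 = π_1 · 10/13 ⇒ π_2/π_1 = (10/13)/(1/13) = 10. Together with π_1 + π_2 = 1:
  π_1 = (1/13)/(10/13 + 1/13) = (1/13)/(11/13) = 1/11,
  π_2 = (10/13)/(10/13 + 1/13) = (10/13)/(11/13) = 10/11.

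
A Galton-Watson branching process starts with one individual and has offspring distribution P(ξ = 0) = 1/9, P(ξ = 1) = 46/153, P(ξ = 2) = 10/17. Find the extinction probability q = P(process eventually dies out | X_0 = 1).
q = 17/90

The pgf is f(s) = 1/9 + 46/153·s + 10/17·s². The extinction probability q is the smallest fixed point of f in [0, 1]. Setting s = f(s):
  10/17·s² + (46/153 − 1)·s + 1/9 = 0
  10/17·s² − (1/9 + 10/17)·s + 1/9 = 0
which factors as (s − 1)·(10/17·s − 1/9) = 0, giving roots s = 1 and s = (1/9)/(10/17) = 17/90.
Mean offspring μ = 46/153 + 2·10/17 = 226/153 > 1 (supercritical), so q < 1. The extinction probability is the smaller root: q = (1/9)/(10/17) = 17/90.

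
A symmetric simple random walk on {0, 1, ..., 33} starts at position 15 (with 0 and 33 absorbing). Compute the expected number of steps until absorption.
E[τ | X_0 = 15] = 270

Let v_k = E[τ | X_0 = k]. Boundary: v_0 = v_33 = 0. Recurrence: v_k = 1 + (v_{k-1} + v_{k+1})/2 for 1 ≤ k ≤ 32. The particular solution to v_k − (v_{k-1} + v_{k+1})/2 = 1 is v_k = −k^2. Adding homogeneous solution A + B k and matching boundaries gives v_k = k (33 − k). Substituting k = 15: v_15 = 15 · 18 = 270.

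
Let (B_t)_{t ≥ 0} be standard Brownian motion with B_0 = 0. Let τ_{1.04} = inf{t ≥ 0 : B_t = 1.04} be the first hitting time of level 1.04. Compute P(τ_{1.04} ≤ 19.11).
P(τ_{1.04} ≤ 19.11) = 2(1 − Φ(1.04/√19.11)) = 2(1 − Φ(0.2379)) ≈ 0.8120

By the reflection principle for standard BM, P(τ_b ≤ t) = 2 · P(B_t ≥ b). Since B_t ~ N(0, t), P(B_t ≥ 1.04) = 1 − Φ(1.04/√t) = 1 − Φ(1.04/√19.11) = 1 − Φ(0.2379) ≈ 0.40598. Doubling: P(τ_{1.04} ≤ 19.11) ≈ 2 · 0.40598 = 0.81196 ≈ 0.8120.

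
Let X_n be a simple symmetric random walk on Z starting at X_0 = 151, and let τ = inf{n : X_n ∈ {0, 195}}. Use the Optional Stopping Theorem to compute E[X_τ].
E[X_τ] = 151

X_n is a martingale and τ is a bounded-mean stopping time (indeed τ is finite a.s. with bounded expectation since the walk is in a bounded region). By the OST, E[X_τ] = E[X_0] = 151. Equivalently: E[X_τ] = 195 · P(hit 195 first) + 0 · P(hit 0 first) = 195 · (151/195) = 151.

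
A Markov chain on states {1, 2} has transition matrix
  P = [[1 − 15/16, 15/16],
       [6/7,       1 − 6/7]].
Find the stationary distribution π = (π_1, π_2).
π_1 = 32/67, π_2 = 35/67

Solve πP = π with π_1 + π_2 = 1. From πP = π: π_1 · (1 − 15/16) + π_2 · 6/7 = π_1 ⇒ π_2 · 6/7 = π_1 · 15/16 ⇒ π_2/π_1 = (15/16)/(6/7) = 35/32. Together with π_1 + π_2 = 1:
  π_1 = (6/7)/(15/16 + 6/7) = (6/7)/(201/112) = 32/67,
  π_2 = (15/16)/(15/16 + 6/7) = (15/16)/(201/112) = 35/67.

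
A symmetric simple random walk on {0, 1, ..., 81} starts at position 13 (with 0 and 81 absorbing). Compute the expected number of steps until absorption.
E[τ | X_0 = 13] = 884

Let v_k = E[τ | X_0 = k]. Boundary: v_0 = v_81 = 0. Recurrence: v_k = 1 + (v_{k-1} + v_{k+1})/2 for 1 ≤ k ≤ 80. The particular solution to v_k − (v_{k-1} + v_{k+1})/2 = 1 is v_k = −k^2. Adding homogeneous solution A + B k and matching boundaries gives v_k = k (81 − k). Substituting k = 13: v_13 = 13 · 68 = 884.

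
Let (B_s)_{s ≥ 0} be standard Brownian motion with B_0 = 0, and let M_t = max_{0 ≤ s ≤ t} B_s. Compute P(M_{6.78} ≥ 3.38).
P(M_{6.78} ≥ 3.38) = 2·P(B_{6.78} ≥ 3.38) = 2(1 − Φ(3.38/√6.78)) ≈ 0.1943

By the reflection principle for Brownian motion, P(M_t ≥ a) = 2 · P(B_t ≥ a) for a ≥ 0. Since B_t ~ N(0, t), P(B_t ≥ 3.38) = 1 − Φ(3.38/√t) = 1 − Φ(3.38/√6.78) = 1 − Φ(1.2981). So
  P(M_{6.78} ≥ 3.38) = 2(1 − Φ(1.2981)) ≈ 0.1943.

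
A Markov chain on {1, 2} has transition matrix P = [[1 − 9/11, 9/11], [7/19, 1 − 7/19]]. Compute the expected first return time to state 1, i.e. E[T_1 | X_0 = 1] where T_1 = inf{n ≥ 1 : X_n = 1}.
E[T_1 | X_0 = 1] = 1/π_1 = 248/77

For an irreducible recurrent Markov chain with stationary distribution π, E[T_i | X_0 = i] = 1/π_i (Kac's formula). Here π_1 = (7/19)/(9/11 + 7/19) = (7/19)/(248/209) = 77/248, so E[T_1 | X_0 = 1] = 1/π_1 = (9/11 + 7/19)/(7/19) = (248/209)/(7/19) = 248/77.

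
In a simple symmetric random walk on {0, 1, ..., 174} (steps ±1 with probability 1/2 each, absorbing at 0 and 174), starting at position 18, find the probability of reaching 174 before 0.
P(hit 174 before 0) = 18/174 = 3/29

Let u_k = P(hit 174 before 0 | start at k). Then u_0 = 0, u_174 = 1, and u_k = u_{k-1}/2 + u_{k+1}/2 for 1 ≤ k ≤ 173. This harmonic recurrence is solved by u_k = k/174, giving u_18 = 18/174 = 3/29.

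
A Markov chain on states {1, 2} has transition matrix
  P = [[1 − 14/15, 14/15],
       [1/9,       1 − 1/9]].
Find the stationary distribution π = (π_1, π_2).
π_1 = 5/47, π_2 = 42/47

Solve πP = π with π_1 + π_2 = 1. From πP = π: π_1 · (1 − 14/15) + π_2 · 1/9 = π_1 ⇒ π_2 · 1/9 = π_1 · 14/15 ⇒ π_2/π_1 = (14/15)/(1/9) = 42/5. Together with π_1 + π_2 = 1:
  π_1 = (1/9)/(14/15 + 1/9) = (1/9)/(47/45) = 5/47,
  π_2 = (14/15)/(14/15 + 1/9) = (14/15)/(47/45) = 42/47.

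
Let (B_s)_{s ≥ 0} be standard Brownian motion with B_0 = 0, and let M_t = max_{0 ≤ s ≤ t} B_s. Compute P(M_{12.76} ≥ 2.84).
P(M_{12.76} ≥ 2.84) = 2·P(B_{12.76} ≥ 2.84) = 2(1 − Φ(2.84/√12.76)) ≈ 0.4266

By the reflection principle for Brownian motion, P(M_t ≥ a) = 2 · P(B_t ≥ a) for a ≥ 0. Since B_t ~ N(0, t), P(B_t ≥ 2.84) = 1 − Φ(2.84/√t) = 1 − Φ(2.84/√12.76) = 1 − Φ(0.7950). So
  P(M_{12.76} ≥ 2.84) = 2(1 − Φ(0.7950)) ≈ 0.4266.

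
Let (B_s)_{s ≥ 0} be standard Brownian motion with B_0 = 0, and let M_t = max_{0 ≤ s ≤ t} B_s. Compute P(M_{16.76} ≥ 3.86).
P(M_{16.76} ≥ 3.86) = 2·P(B_{16.76} ≥ 3.86) = 2(1 − Φ(3.86/√16.76)) ≈ 0.3457

By the reflection principle for Brownian motion, P(M_t ≥ a) = 2 · P(B_t ≥ a) for a ≥ 0. Since B_t ~ N(0, t), P(B_t ≥ 3.86) = 1 − Φ(3.86/√t) = 1 − Φ(3.86/√16.76) = 1 − Φ(0.9429). So
  P(M_{16.76} ≥ 3.86) = 2(1 − Φ(0.9429)) ≈ 0.3457.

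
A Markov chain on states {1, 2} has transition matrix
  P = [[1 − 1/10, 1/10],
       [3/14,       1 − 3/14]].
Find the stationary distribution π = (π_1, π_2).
π_1 = 15/22, π_2 = 7/22

Solve πP = π with π_1 + π_2 = 1. From πP = π: π_1 · (1 − 1/10) + π_2 · 3/14 = π_1 ⇒ π_2 · 3/14 = π_1 · 1/10 ⇒ π_2/π_1 = (1/10)/(3/14) = 7/15. Together with π_1 + π_2 = 1:
  π_1 = (3/14)/(1/10 + 3/14) = (3/14)/(11/35) = 15/22,
  π_2 = (1/10)/(1/10 + 3/14) = (1/10)/(11/35) = 7/22.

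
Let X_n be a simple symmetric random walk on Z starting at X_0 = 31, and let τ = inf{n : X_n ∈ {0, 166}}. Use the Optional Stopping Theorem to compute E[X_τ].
E[X_τ] = 31

X_n is a martingale and τ is a bounded-mean stopping time (indeed τ is finite a.s. with bounded expectation since the walk is in a bounded region). By the OST, E[X_τ] = E[X_0] = 31. Equivalently: E[X_τ] = 166 · P(hit 166 first) + 0 · P(hit 0 first) = 166 · (31/166) = 31.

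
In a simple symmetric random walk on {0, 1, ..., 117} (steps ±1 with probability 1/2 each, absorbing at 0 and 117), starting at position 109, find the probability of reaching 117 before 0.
P(hit 117 before 0) = 109/117

Let u_k = P(hit 117 before 0 | start at k). Then u_0 = 0, u_117 = 1, and u_k = u_{k-1}/2 + u_{k+1}/2 for 1 ≤ k ≤ 116. This harmonic recurrence is solved by u_k = k/117, giving u_109 = 109/117.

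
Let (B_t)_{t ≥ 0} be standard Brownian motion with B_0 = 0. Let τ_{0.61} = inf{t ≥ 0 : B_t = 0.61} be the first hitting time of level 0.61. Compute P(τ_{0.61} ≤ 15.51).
P(τ_{0.61} ≤ 15.51) = 2(1 − Φ(0.61/√15.51)) = 2(1 − Φ(0.1549)) ≈ 0.8769

By the reflection principle for standard BM, P(τ_b ≤ t) = 2 · P(B_t ≥ b). Since B_t ~ N(0, t), P(B_t ≥ 0.61) = 1 − Φ(0.61/√t) = 1 − Φ(0.61/√15.51) = 1 − Φ(0.1549) ≈ 0.43845. Doubling: P(τ_{0.61} ≤ 15.51) ≈ 2 · 0.43845 = 0.87690 ≈ 0.8769.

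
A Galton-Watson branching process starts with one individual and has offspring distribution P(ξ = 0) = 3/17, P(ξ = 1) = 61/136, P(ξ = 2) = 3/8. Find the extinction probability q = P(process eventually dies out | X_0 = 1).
q = 8/17

The pgf is f(s) = 3/17 + 61/136·s + 3/8·s². The extinction probability q is the smallest fixed point of f in [0, 1]. Setting s = f(s):
  3/8·s² + (61/136 − 1)·s + 3/17 = 0
  3/8·s² − (3/17 + 3/8)·s + 3/17 = 0
which factors as (s − 1)·(3/8·s − 3/17) = 0, giving roots s = 1 and s = (3/17)/(3/8) = 8/17.
Mean offspring μ = 61/136 + 2·3/8 = 163/136 > 1 (supercritical), so q < 1. The extinction probability is the smaller root: q = (3/17)/(3/8) = 8/17.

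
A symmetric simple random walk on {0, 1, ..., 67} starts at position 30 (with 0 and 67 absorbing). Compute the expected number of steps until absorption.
E[τ | X_0 = 30] = 1110

Let v_k = E[τ | X_0 = k]. Boundary: v_0 = v_67 = 0. Recurrence: v_k = 1 + (v_{k-1} + v_{k+1})/2 for 1 ≤ k ≤ 66. The particular solution to v_k − (v_{k-1} + v_{k+1})/2 = 1 is v_k = −k^2. Adding homogeneous solution A + B k and matching boundaries gives v_k = k (67 − k). Substituting k = 30: v_30 = 30 · 37 = 1110.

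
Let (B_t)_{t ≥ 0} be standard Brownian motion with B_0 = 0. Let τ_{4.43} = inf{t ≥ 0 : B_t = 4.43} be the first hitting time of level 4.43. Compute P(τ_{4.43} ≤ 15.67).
P(τ_{4.43} ≤ 15.67) = 2(1 − Φ(4.43/√15.67)) = 2(1 − Φ(1.1191)) ≈ 0.2631

By the reflection principle for standard BM, P(τ_b ≤ t) = 2 · P(B_t ≥ b). Since B_t ~ N(0, t), P(B_t ≥ 4.43) = 1 − Φ(4.43/√t) = 1 − Φ(4.43/√15.67) = 1 − Φ(1.1191) ≈ 0.13155. Doubling: P(τ_{4.43} ≤ 15.67) ≈ 2 · 0.13155 = 0.26310 ≈ 0.2631.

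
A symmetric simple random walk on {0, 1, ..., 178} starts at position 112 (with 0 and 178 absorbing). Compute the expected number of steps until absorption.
E[τ | X_0 = 112] = 7392

Let v_k = E[τ | X_0 = k]. Boundary: v_0 = v_178 = 0. Recurrence: v_k = 1 + (v_{k-1} + v_{k+1})/2 for 1 ≤ k ≤ 177. The particular solution to v_k − (v_{k-1} + v_{k+1})/2 = 1 is v_k = −k^2. Adding homogeneous solution A + B k and matching boundaries gives v_k = k (178 − k). Substituting k = 112: v_112 = 112 · 66 = 7392.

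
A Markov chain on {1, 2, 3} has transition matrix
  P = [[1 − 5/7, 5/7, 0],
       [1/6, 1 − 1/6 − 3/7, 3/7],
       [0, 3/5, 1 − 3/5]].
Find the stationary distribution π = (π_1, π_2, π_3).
π = (49/409, 210/409, 150/409)

This is a birth-death chain on three states, which satisfies detailed balance: π_1 · P_{12} = π_2 · P_{21} and π_2 · P_{23} = π_3 · P_{32}.
From π_1 · 5/7 = π_2 · 1/6: π_2/π_1 = (5/7)/(1/6) = 30/7.
From π_2 · 3/7 = π_3 · 3/5: π_3/π_2 = (3/7)/(3/5) = 5/7.
Take π_1 proportional to 1; then unnormalized π = (1, 30/7, 150/49). Normalize by dividing by the sum 409/49:
  π = (49/409, 210/409, 150/409).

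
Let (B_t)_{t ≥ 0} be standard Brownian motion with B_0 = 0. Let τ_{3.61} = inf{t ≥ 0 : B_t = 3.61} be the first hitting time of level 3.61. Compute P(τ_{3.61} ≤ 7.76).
P(τ_{3.61} ≤ 7.76) = 2(1 − Φ(3.61/√7.76)) = 2(1 − Φ(1.2959)) ≈ 0.1950

By the reflection principle for standard BM, P(τ_b ≤ t) = 2 · P(B_t ≥ b). Since B_t ~ N(0, t), P(B_t ≥ 3.61) = 1 − Φ(3.61/√t) = 1 − Φ(3.61/√7.76) = 1 − Φ(1.2959) ≈ 0.09750. Doubling: P(τ_{3.61} ≤ 7.76) ≈ 2 · 0.09750 = 0.19500 ≈ 0.1950.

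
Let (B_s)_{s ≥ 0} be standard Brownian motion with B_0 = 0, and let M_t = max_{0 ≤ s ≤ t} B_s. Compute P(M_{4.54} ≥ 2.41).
P(M_{4.54} ≥ 2.41) = 2·P(B_{4.54} ≥ 2.41) = 2(1 − Φ(2.41/√4.54)) ≈ 0.2580

By the reflection principle for Brownian motion, P(M_t ≥ a) = 2 · P(B_t ≥ a) for a ≥ 0. Since B_t ~ N(0, t), P(B_t ≥ 2.41) = 1 − Φ(2.41/√t) = 1 − Φ(2.41/√4.54) = 1 − Φ(1.1311). So
  P(M_{4.54} ≥ 2.41) = 2(1 − Φ(1.1311)) ≈ 0.2580.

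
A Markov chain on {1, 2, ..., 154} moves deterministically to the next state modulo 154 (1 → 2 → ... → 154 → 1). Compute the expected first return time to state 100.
E[T_100 | X_0 = 100] = 154

The chain cycles deterministically, so starting at state 100 it returns in exactly 154 steps. Equivalently, the stationary distribution is uniform π_j = 1/154 for every state j, so by Kac's formula E[T_100] = 1/π_100 = 154.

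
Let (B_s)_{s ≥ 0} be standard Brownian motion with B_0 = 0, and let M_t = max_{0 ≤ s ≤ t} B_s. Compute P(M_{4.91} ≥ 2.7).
P(M_{4.91} ≥ 2.7) = 2·P(B_{4.91} ≥ 2.7) = 2(1 − Φ(2.7/√4.91)) ≈ 0.2230

By the reflection principle for Brownian motion, P(M_t ≥ a) = 2 · P(B_t ≥ a) for a ≥ 0. Since B_t ~ N(0, t), P(B_t ≥ 2.7) = 1 − Φ(2.7/√t) = 1 − Φ(2.7/√4.91) = 1 − Φ(1.2185). So
  P(M_{4.91} ≥ 2.7) = 2(1 − Φ(1.2185)) ≈ 0.2230.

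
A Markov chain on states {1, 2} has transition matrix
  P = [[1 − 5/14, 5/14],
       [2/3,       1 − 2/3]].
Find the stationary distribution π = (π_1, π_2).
π_1 = 28/43, π_2 = 15/43

Solve πP = π with π_1 + π_2 = 1. From πP = π: π_1 · (1 − 5/14) + π_2 · 2/3 = π_1 ⇒ π_2 · 2/3 = π_1 · 5/14 ⇒ π_2/π_1 = (5/14)/(2/3) = 15/28. Together with π_1 + π_2 = 1:
  π_1 = (2/3)/(5/14 + 2/3) = (2/3)/(43/42) = 28/43,
  π_2 = (5/14)/(5/14 + 2/3) = (5/14)/(43/42) = 15/43.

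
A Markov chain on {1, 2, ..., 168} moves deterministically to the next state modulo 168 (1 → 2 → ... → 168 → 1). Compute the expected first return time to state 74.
E[T_74 | X_0 = 74] = 168

The chain cycles deterministically, so starting at state 74 it returns in exactly 168 steps. Equivalently, the stationary distribution is uniform π_j = 1/168 for every state j, so by Kac's formula E[T_74] = 1/π_74 = 168.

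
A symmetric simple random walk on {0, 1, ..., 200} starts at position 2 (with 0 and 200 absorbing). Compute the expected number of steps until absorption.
E[τ | X_0 = 2] = 396

Let v_k = E[τ | X_0 = k]. Boundary: v_0 = v_200 = 0. Recurrence: v_k = 1 + (v_{k-1} + v_{k+1})/2 for 1 ≤ k ≤ 199. The particular solution to v_k − (v_{k-1} + v_{k+1})/2 = 1 is v_k = −k^2. Adding homogeneous solution A + B k and matching boundaries gives v_k = k (200 − k). Substituting k = 2: v_2 = 2 · 198 = 396.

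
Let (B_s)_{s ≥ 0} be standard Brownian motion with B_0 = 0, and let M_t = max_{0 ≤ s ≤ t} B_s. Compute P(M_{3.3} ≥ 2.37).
P(M_{3.3} ≥ 2.37) = 2·P(B_{3.3} ≥ 2.37) = 2(1 − Φ(2.37/√3.3)) ≈ 0.1920

By the reflection principle for Brownian motion, P(M_t ≥ a) = 2 · P(B_t ≥ a) for a ≥ 0. Since B_t ~ N(0, t), P(B_t ≥ 2.37) = 1 − Φ(2.37/√t) = 1 − Φ(2.37/√3.3) = 1 − Φ(1.3046). So
  P(M_{3.3} ≥ 2.37) = 2(1 − Φ(1.3046)) ≈ 0.1920.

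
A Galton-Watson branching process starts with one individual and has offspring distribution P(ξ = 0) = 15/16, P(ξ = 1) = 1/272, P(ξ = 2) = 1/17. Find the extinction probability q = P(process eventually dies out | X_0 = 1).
q = 1

Mean offspring μ = 0·15/16 + 1·1/272 + 2·1/17 = 33/272 ≤ 1. For μ ≤ 1 with offspring not concentrated at 1, the Galton-Watson process goes extinct almost surely, so q = 1.
(Algebraic check: The pgf is f(s) = 15/16 + 1/272·s + 1/17·s². The extinction probability q is the smallest fixed point of f in [0, 1]. Setting s = f(s):
  1/17·s² + (1/272 − 1)·s + 15/16 = 0
  1/17·s² − (15/16 + 1/17)·s + 15/16 = 0
which factors as (s − 1)·(1/17·s − 15/16) = 0, giving roots s = 1 and s = (15/16)/(1/17) = 255/16. Since 255/16 ≥ 1, the smallest root in [0, 1] is s = 1.)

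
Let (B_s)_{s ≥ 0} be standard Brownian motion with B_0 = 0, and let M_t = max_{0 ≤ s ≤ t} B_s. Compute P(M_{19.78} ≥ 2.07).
P(M_{19.78} ≥ 2.07) = 2·P(B_{19.78} ≥ 2.07) = 2(1 − Φ(2.07/√19.78)) ≈ 0.6416

By the reflection principle for Brownian motion, P(M_t ≥ a) = 2 · P(B_t ≥ a) for a ≥ 0. Since B_t ~ N(0, t), P(B_t ≥ 2.07) = 1 − Φ(2.07/√t) = 1 − Φ(2.07/√19.78) = 1 − Φ(0.4654). So
  P(M_{19.78} ≥ 2.07) = 2(1 − Φ(0.4654)) ≈ 0.6416.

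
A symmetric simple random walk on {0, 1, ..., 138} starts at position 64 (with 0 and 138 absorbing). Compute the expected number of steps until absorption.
E[τ | X_0 = 64] = 4736

Let v_k = E[τ | X_0 = k]. Boundary: v_0 = v_138 = 0. Recurrence: v_k = 1 + (v_{k-1} + v_{k+1})/2 for 1 ≤ k ≤ 137. The particular solution to v_k − (v_{k-1} + v_{k+1})/2 = 1 is v_k = −k^2. Adding homogeneous solution A + B k and matching boundaries gives v_k = k (138 − k). Substituting k = 64: v_64 = 64 · 74 = 4736.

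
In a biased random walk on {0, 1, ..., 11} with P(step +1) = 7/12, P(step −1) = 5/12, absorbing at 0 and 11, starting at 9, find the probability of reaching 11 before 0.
P(hit 11 before 0) = (1 − (5/7)^9) / (1 − (5/7)^11) = 940811809/964249309

Let u_k denote P(reach 11 before 0 | start at k). Boundary: u_0 = 0, u_11 = 1. Recurrence: u_k = 7/12·u_{k+1} + 5/12·u_{k-1} for 1 ≤ k ≤ 10. Try u_k = A + B·r^k with r = q/p = (5/12)/(7/12) = 5/7. Substitution satisfies the recurrence; boundary conditions give:
  u_k = (1 − r^k) / (1 − r^N) = (1 − (5/7)^9) / (1 − (5/7)^11) = 940811809/964249309.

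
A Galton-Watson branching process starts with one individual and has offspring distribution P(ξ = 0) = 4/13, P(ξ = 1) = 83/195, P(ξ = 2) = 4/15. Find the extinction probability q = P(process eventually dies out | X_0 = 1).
q = 1

Mean offspring μ = 0·4/13 + 1·83/195 + 2·4/15 = 187/195 ≤ 1. For μ ≤ 1 with offspring not concentrated at 1, the Galton-Watson process goes extinct almost surely, so q = 1.
(Algebraic check: The pgf is f(s) = 4/13 + 83/195·s + 4/15·s². The extinction probability q is the smallest fixed point of f in [0, 1]. Setting s = f(s):
  4/15·s² + (83/195 − 1)·s + 4/13 = 0
  4/15·s² − (4/13 + 4/15)·s + 4/13 = 0
which factors as (s − 1)·(4/15·s − 4/13) = 0, giving roots s = 1 and s = (4/13)/(4/15) = 15/13. Since 15/13 ≥ 1, the smallest root in [0, 1] is s = 1.)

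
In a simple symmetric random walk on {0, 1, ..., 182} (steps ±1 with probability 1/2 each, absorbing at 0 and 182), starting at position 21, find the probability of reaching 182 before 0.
P(hit 182 before 0) = 21/182 = 3/26

Let u_k = P(hit 182 before 0 | start at k). Then u_0 = 0, u_182 = 1, and u_k = u_{k-1}/2 + u_{k+1}/2 for 1 ≤ k ≤ 181. This harmonic recurrence is solved by u_k = k/182, giving u_21 = 21/182 = 3/26.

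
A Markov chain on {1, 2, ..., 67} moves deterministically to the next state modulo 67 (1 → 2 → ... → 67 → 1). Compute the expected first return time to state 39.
E[T_39 | X_0 = 39] = 67

The chain cycles deterministically, so starting at state 39 it returns in exactly 67 steps. Equivalently, the stationary distribution is uniform π_j = 1/67 for every state j, so by Kac's formula E[T_39] = 1/π_39 = 67.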